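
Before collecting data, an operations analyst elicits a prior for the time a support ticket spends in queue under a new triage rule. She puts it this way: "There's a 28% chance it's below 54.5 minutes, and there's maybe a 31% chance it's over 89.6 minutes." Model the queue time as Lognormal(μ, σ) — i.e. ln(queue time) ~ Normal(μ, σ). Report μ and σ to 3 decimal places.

μ ≈ 4.267, σ ≈ 0.461

If T ~ Lognormal(μ,σ) then ln T ~ Normal(μ,σ), so the p-quantile of ln T is μ + z_p·σ.
ln(54.5) = 3.998 and ln(89.6) = 4.495; z_{0.28} = -0.5828, z_{0.69} = 0.4959.
σ = (4.495 − 3.998)/(0.4959 − (-0.5828)) = 0.461.
μ = 3.998 − (-0.5828)·0.461 = 4.267.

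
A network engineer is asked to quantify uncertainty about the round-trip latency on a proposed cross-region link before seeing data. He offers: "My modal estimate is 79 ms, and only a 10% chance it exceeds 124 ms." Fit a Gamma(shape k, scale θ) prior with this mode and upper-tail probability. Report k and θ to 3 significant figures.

k ≈ 10.2, θ ≈ 8.57

Gamma(k,θ) with k>1 has mode (k−1)θ, so θ = 79/(k−1).
Need P(X < 124) = 0.9 with θ tied to k this way. Start at k = 2, θ = 79: P(X<124) ≈ 0.465.
Too low — raise k to concentrate. Iterating converges to k ≈ 10.2.
Then θ = 79/(10.2−1) ≈ 8.57.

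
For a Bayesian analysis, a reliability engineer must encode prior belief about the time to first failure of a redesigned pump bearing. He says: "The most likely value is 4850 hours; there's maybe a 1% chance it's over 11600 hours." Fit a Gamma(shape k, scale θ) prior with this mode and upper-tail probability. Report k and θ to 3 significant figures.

k ≈ 7.23, θ ≈ 778

Gamma(k,θ) with k>1 has mode (k−1)θ, so θ = 4850/(k−1).
Need P(X < 11600) = 0.99 with θ tied to k this way. Start at k = 2, θ = 4850: P(X<11600) ≈ 0.690.
Too low — raise k to concentrate. Iterating converges to k ≈ 7.23.
Then θ = 4850/(7.23−1) ≈ 778.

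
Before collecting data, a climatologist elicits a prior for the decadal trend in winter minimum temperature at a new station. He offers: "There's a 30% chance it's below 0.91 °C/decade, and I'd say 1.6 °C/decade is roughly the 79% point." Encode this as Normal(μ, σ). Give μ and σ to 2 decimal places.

For Normal(μ,σ), the p-quantile is μ + z_p·σ. Here z_{0.3} = -0.5244, z_{0.79} = 0.8064.
So 0.91 = μ − 0.5244σ and 1.6 = μ + 0.8064σ.
Subtracting: σ = (1.6 − 0.91)/(0.8064 − (-0.5244)) = 0.52.
Then μ = 0.91 − (-0.5244)·0.52 = 1.18.

μ = 1.18, σ = 0.52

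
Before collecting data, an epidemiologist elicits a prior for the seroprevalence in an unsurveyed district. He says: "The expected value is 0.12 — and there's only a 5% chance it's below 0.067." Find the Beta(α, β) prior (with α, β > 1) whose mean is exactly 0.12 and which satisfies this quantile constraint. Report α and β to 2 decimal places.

With mean 0.12 fixed, write α = 0.12s, β = 0.88s where s = α+β.
Need P(θ < 0.067) = 0.05 under Beta(0.12s, 0.88s). Normal approximation: (q−m)/√(m(1−m)/s) ≈ z_{0.05} = -1.64, so s ≈ 0.12·0.88·(-1.64)²/(0.067−0.12)² = 101.7.
At s = 101.7: P(θ<0.067) ≈ 0.032. Adjusting to match 0.05 gives s ≈ 81.91.
So α = 0.12·81.91 ≈ 9.83, β = 0.88·81.91 ≈ 72.08.

α ≈ 9.83, β ≈ 72.08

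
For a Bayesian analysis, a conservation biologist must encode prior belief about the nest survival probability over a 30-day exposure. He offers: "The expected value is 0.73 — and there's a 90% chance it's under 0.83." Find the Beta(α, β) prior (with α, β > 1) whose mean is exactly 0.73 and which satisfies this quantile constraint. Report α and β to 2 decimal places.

α ≈ 21.58, β ≈ 7.98

With mean 0.73 fixed, write α = 0.73s, β = 0.27s where s = α+β.
Need P(θ < 0.83) = 0.9 under Beta(0.73s, 0.27s). Normal approximation: (q−m)/√(m(1−m)/s) ≈ z_{0.9} = 1.28, so s ≈ 0.73·0.27·(1.28)²/(0.83−0.73)² = 32.4.
At s = 32.4: P(θ<0.83) ≈ 0.911. Adjusting to match 0.9 gives s ≈ 29.56.
So α = 0.73·29.56 ≈ 21.58, β = 0.27·29.56 ≈ 7.98.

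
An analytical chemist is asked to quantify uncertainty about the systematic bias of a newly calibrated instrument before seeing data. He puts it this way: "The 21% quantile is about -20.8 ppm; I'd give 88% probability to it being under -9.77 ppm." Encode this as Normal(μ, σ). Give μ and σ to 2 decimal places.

The p-quantile of Normal(μ,σ) is μ + z_p·σ, with z_{0.21} = -0.8064 and z_{0.88} = 1.175.
Eliminate σ: μ = (z₂·x₁ − z₁·x₂)/(z₂ − z₁) = (1.175·-20.8 − (-0.8064)·-9.77)/1.981 = -16.31.
Then σ = (x₂ − x₁)/(z₂ − z₁) = (-9.77 − -20.8)/1.981 = 5.57.

μ = -16.31, σ = 5.57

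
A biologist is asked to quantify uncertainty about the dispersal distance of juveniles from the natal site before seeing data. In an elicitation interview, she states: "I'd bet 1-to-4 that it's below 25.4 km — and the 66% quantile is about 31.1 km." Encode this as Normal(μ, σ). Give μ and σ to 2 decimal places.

For Normal(μ,σ), the p-quantile is μ + z_p·σ. Here z_{0.2} = -0.8416, z_{0.66} = 0.4125.
So 25.4 = μ − 0.8416σ and 31.1 = μ + 0.4125σ.
Subtracting: σ = (31.1 − 25.4)/(0.4125 − (-0.8416)) = 4.55.
Then μ = 25.4 − (-0.8416)·4.55 = 29.23.

μ = 29.23, σ = 4.55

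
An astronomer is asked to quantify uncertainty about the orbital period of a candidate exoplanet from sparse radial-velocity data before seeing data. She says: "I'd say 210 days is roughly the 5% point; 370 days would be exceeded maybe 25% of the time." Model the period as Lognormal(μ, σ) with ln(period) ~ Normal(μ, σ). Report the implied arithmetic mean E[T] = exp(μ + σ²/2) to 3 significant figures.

If T ~ Lognormal(μ,σ) then ln T ~ Normal(μ,σ), so the p-quantile of ln T is μ + z_p·σ.
ln(210) = 5.347 and ln(370) = 5.914; z_{0.05} = -1.645, z_{0.75} = 0.6745.
σ = (5.914 − 5.347)/(0.6745 − (-1.645)) = 0.244.
μ = 5.347 − (-1.645)·0.244 = 5.749.
E[T] = exp(μ + σ²/2) = exp(5.749 + 0.0298) = 323 days.

E[T] ≈ 323 days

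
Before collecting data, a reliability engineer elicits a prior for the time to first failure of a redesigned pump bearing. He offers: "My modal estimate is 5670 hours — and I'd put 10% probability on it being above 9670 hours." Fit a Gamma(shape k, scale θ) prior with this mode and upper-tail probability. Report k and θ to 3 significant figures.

Gamma(k,θ) with k>1 has mode (k−1)θ, so θ = 5670/(k−1).
Need P(X < 9670) = 0.9 with θ tied to k this way. Start at k = 2, θ = 5670: P(X<9670) ≈ 0.508.
Too low — raise k to concentrate. Iterating converges to k ≈ 7.65.
Then θ = 5670/(7.65−1) ≈ 853.

k ≈ 7.65, θ ≈ 853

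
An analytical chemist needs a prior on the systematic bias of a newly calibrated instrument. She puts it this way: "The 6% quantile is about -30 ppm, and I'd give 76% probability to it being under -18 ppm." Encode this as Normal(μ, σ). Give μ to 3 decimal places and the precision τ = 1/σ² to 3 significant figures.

μ = -21.748, τ = 0.0355

The p-quantile of Normal(μ,σ) is μ + z_p·σ, with z_{0.06} = -1.555 and z_{0.76} = 0.7063.
Eliminate σ: μ = (z₂·x₁ − z₁·x₂)/(z₂ − z₁) = (0.7063·-30 − (-1.555)·-18)/2.261 = -21.748.
Then σ = (x₂ − x₁)/(z₂ − z₁) = (-18 − -30)/2.261 = 5.307.
Precision τ = 1/σ² = 1/5.307² = 0.0355.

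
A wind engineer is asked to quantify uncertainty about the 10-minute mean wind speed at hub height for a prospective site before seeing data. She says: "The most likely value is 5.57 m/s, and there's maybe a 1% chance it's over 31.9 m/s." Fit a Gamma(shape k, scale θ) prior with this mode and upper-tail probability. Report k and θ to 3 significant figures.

Gamma(k,θ) with k>1 has mode (k−1)θ, so θ = 5.57/(k−1).
Need P(X < 31.9) = 0.99 with θ tied to k this way. Start at k = 2, θ = 5.57: P(X<31.9) ≈ 0.978.
Too low — raise k to concentrate. Iterating converges to k ≈ 2.23.
Then θ = 5.57/(2.23−1) ≈ 4.51.

k ≈ 2.23, θ ≈ 4.51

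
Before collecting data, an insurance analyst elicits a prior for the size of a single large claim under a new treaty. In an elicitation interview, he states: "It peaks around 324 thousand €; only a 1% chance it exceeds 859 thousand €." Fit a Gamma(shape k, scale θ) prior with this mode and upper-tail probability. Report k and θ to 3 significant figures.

k ≈ 5.87, θ ≈ 66.5

Gamma(k,θ) with k>1 has mode (k−1)θ, so θ = 324/(k−1).
Need P(X < 859) = 0.99 with θ tied to k this way. Start at k = 2, θ = 324: P(X<859) ≈ 0.742.
Too low — raise k to concentrate. Iterating converges to k ≈ 5.87.
Then θ = 324/(5.87−1) ≈ 66.5.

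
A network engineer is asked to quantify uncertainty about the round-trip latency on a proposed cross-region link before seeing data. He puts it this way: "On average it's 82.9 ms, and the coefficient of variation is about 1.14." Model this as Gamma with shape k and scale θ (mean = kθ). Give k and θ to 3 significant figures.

k ≈ 0.769, θ ≈ 108

For Gamma(k, scale θ): mean = kθ, variance = kθ², so CV = 1/√k.
CV = 1.14, hence k = 1/CV² = 0.769.
Then θ = mean/k = 82.9/0.769 = 108.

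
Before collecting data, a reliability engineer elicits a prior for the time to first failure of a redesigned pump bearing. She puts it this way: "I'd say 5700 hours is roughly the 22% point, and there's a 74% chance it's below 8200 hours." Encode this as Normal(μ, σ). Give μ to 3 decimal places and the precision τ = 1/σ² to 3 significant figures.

μ = 7063.780, τ = 3.21e-07

The p-quantile of Normal(μ,σ) is μ + z_p·σ, with z_{0.22} = -0.7722 and z_{0.74} = 0.6433.
Eliminate σ: μ = (z₂·x₁ − z₁·x₂)/(z₂ − z₁) = (0.6433·5700 − (-0.7722)·8200)/1.416 = 7063.780.
Then σ = (x₂ − x₁)/(z₂ − z₁) = (8200 − 5700)/1.416 = 1766.112.
Precision τ = 1/σ² = 1/1766² = 3.21e-07.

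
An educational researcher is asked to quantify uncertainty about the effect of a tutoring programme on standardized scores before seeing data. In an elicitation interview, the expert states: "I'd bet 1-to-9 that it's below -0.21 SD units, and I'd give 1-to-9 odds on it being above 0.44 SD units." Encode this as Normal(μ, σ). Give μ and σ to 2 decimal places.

For Normal(μ,σ), the p-quantile is μ + z_p·σ. Here z_{0.1} = -1.282, z_{0.9} = 1.282.
So -0.21 = μ − 1.282σ and 0.44 = μ + 1.282σ.
Subtracting: σ = (0.44 − -0.21)/(1.282 − (-1.282)) = 0.25.
Then μ = -0.21 − (-1.282)·0.25 = 0.12.

μ = 0.12, σ = 0.25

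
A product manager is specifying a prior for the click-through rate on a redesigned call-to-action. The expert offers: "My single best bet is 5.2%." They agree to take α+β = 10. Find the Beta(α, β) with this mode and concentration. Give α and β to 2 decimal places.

α = 1.42, β = 8.58

For α,β > 1 the Beta mode is (α−1)/(α+β−2). With α+β = 10, the mode is (α−1)/8.
Set (α−1)/8 = 0.052 → α = 1 + 0.052·8 = 1.42.
β = 10 − α = 8.58.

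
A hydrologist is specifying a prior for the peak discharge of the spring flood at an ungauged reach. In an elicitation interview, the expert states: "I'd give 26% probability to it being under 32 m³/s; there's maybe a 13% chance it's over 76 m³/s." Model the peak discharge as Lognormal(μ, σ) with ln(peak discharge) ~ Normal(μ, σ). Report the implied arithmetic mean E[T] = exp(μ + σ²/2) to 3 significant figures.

E[T] ≈ 49.4 m³/s

If T ~ Lognormal(μ,σ) then ln T ~ Normal(μ,σ), so the p-quantile of ln T is μ + z_p·σ.
ln(32) = 3.466 and ln(76) = 4.331; z_{0.26} = -0.6433, z_{0.87} = 1.126.
σ = (4.331 − 3.466)/(1.126 − (-0.6433)) = 0.489.
μ = 3.466 − (-0.6433)·0.489 = 3.780.
E[T] = exp(μ + σ²/2) = exp(3.780 + 0.1194) = 49.4 m³/s.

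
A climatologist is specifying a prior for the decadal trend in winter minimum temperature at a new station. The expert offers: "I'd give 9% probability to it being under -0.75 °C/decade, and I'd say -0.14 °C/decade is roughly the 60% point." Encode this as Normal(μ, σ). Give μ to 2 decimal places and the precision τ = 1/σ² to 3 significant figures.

For Normal(μ,σ), the p-quantile is μ + z_p·σ. Here z_{0.09} = -1.341, z_{0.6} = 0.2533.
So -0.75 = μ − 1.341σ and -0.14 = μ + 0.2533σ.
Subtracting: σ = (-0.14 − -0.75)/(0.2533 − (-1.341)) = 0.38.
Then μ = -0.75 − (-1.341)·0.38 = -0.24.
Precision τ = 1/σ² = 1/0.3827² = 6.83.

μ = -0.24, τ = 6.83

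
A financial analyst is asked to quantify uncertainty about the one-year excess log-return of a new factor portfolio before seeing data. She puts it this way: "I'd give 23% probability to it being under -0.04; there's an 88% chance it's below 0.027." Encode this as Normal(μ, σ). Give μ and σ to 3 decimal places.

The p-quantile of Normal(μ,σ) is μ + z_p·σ, with z_{0.23} = -0.7388 and z_{0.88} = 1.175.
Eliminate σ: μ = (z₂·x₁ − z₁·x₂)/(z₂ − z₁) = (1.175·-0.04 − (-0.7388)·0.027)/1.914 = -0.014.
Then σ = (x₂ − x₁)/(z₂ − z₁) = (0.027 − -0.04)/1.914 = 0.035.

μ = -0.014, σ = 0.035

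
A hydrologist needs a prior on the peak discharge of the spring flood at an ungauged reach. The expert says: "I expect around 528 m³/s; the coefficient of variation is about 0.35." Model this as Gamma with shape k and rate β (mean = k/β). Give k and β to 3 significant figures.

For Gamma(k, rate β): mean = k/β, variance = k/β², so CV = 1/√k.
CV = 0.35, hence k = 1/CV² = 8.16.
Then β = k/mean = 8.16/528 = 0.0155.

k ≈ 8.16, β ≈ 0.0155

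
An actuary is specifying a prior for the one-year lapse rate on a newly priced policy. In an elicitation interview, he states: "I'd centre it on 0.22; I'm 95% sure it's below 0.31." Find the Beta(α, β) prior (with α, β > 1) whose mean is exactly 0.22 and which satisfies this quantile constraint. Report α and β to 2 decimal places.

α ≈ 13.88, β ≈ 49.20

With mean 0.22 fixed, write α = 0.22s, β = 0.78s where s = α+β.
Need P(θ < 0.31) = 0.95 under Beta(0.22s, 0.78s). Normal approximation: (q−m)/√(m(1−m)/s) ≈ z_{0.95} = 1.64, so s ≈ 0.22·0.78·(1.64)²/(0.31−0.22)² = 57.3.
At s = 57.3: P(θ<0.31) ≈ 0.942. Adjusting to match 0.95 gives s ≈ 63.08.
So α = 0.22·63.08 ≈ 13.88, β = 0.78·63.08 ≈ 49.20.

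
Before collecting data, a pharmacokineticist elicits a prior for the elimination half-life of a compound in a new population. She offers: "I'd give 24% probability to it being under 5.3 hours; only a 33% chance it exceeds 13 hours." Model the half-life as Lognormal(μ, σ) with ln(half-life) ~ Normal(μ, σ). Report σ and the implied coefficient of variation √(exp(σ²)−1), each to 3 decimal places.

σ ≈ 0.783, CV ≈ 0.920

If T ~ Lognormal(μ,σ) then ln T ~ Normal(μ,σ), so the p-quantile of ln T is μ + z_p·σ.
ln(5.3) = 1.668 and ln(13) = 2.565; z_{0.24} = -0.7063, z_{0.67} = 0.4399.
σ = (2.565 − 1.668)/(0.4399 − (-0.7063)) = 0.783.
μ = 1.668 − (-0.7063)·0.783 = 2.221.
CV = √(exp(σ²)−1) = √(exp(0.6128)−1) = 0.920.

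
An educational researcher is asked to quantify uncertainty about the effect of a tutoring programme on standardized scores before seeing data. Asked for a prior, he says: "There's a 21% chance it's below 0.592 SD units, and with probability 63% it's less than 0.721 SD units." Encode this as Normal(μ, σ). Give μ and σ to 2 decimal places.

The p-quantile of Normal(μ,σ) is μ + z_p·σ, with z_{0.21} = -0.8064 and z_{0.63} = 0.3319.
Eliminate σ: μ = (z₂·x₁ − z₁·x₂)/(z₂ − z₁) = (0.3319·0.592 − (-0.8064)·0.721)/1.138 = 0.68.
Then σ = (x₂ − x₁)/(z₂ − z₁) = (0.721 − 0.592)/1.138 = 0.11.

μ = 0.68, σ = 0.11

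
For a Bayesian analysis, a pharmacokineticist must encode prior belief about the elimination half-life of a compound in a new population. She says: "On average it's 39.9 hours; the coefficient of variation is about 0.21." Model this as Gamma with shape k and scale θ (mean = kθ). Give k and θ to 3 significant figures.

For Gamma(k, scale θ): mean = kθ, variance = kθ², so CV = 1/√k.
CV = 0.21, hence k = 1/CV² = 22.7.
Then θ = mean/k = 39.9/22.7 = 1.76.

k ≈ 22.7, θ ≈ 1.76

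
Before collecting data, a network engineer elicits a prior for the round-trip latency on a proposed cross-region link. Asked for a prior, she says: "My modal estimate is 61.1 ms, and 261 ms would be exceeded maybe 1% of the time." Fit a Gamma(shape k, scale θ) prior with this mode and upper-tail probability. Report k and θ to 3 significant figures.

k ≈ 2.95, θ ≈ 31.4

Gamma(k,θ) with k>1 has mode (k−1)θ, so θ = 61.1/(k−1).
Need P(X < 261) = 0.99 with θ tied to k this way. Start at k = 2, θ = 61.1: P(X<261) ≈ 0.926.
Too low — raise k to concentrate. Iterating converges to k ≈ 2.95.
Then θ = 61.1/(2.95−1) ≈ 31.4.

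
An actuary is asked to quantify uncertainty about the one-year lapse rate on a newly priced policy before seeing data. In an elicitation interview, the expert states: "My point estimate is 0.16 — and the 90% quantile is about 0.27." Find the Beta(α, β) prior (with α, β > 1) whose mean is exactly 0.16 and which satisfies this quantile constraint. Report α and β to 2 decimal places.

With mean 0.16 fixed, write α = 0.16s, β = 0.84s where s = α+β.
Need P(θ < 0.27) = 0.9 under Beta(0.16s, 0.84s). Normal approximation: (q−m)/√(m(1−m)/s) ≈ z_{0.9} = 1.28, so s ≈ 0.16·0.84·(1.28)²/(0.27−0.16)² = 18.2.
At s = 18.2: P(θ<0.27) ≈ 0.893. Adjusting to match 0.9 gives s ≈ 19.72.
So α = 0.16·19.72 ≈ 3.16, β = 0.84·19.72 ≈ 16.57.

α ≈ 3.16, β ≈ 16.57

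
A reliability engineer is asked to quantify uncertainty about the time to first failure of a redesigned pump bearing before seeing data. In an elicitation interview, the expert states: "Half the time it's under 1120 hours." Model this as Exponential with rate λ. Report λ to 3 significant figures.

Exponential median = ln 2 / λ, so λ = ln 2 / 1120.0 = 0.000619.

λ ≈ 0.000619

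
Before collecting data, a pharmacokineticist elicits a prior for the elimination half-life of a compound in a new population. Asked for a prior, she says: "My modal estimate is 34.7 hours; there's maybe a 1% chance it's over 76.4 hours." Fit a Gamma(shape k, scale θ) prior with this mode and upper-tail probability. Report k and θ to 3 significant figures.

Gamma(k,θ) with k>1 has mode (k−1)θ, so θ = 34.7/(k−1).
Need P(X < 76.4) = 0.99 with θ tied to k this way. Start at k = 2, θ = 34.7: P(X<76.4) ≈ 0.646.
Too low — raise k to concentrate. Iterating converges to k ≈ 8.74.
Then θ = 34.7/(8.74−1) ≈ 4.48.

k ≈ 8.74, θ ≈ 4.48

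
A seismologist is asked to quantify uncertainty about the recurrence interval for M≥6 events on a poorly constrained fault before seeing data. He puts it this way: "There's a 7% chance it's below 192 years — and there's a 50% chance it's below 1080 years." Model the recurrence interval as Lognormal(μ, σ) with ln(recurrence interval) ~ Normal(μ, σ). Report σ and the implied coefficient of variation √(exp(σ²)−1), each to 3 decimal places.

σ ≈ 1.170, CV ≈ 1.713

If T ~ Lognormal(μ,σ) then ln T ~ Normal(μ,σ), so the p-quantile of ln T is μ + z_p·σ.
ln(192) = 5.257 and ln(1080) = 6.985; z_{0.07} = -1.476, z_{0.5} = 0.
σ = (6.985 − 5.257)/(0 − (-1.476)) = 1.170.
μ = 5.257 − (-1.476)·1.170 = 6.985.
CV = √(exp(σ²)−1) = √(exp(1.3698)−1) = 1.713.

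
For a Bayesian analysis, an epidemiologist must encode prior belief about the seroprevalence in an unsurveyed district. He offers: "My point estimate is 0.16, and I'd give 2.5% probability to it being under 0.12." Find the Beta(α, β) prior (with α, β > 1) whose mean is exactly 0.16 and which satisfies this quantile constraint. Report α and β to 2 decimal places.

α ≈ 45.97, β ≈ 241.36

With mean 0.16 fixed, write α = 0.16s, β = 0.84s where s = α+β.
Need P(θ < 0.12) = 0.025 under Beta(0.16s, 0.84s). Normal approximation: (q−m)/√(m(1−m)/s) ≈ z_{0.025} = -1.96, so s ≈ 0.16·0.84·(-1.96)²/(0.12−0.16)² = 322.7.
At s = 322.7: P(θ<0.12) ≈ 0.019. Adjusting to match 0.025 gives s ≈ 287.34.
So α = 0.16·287.34 ≈ 45.97, β = 0.84·287.34 ≈ 241.36.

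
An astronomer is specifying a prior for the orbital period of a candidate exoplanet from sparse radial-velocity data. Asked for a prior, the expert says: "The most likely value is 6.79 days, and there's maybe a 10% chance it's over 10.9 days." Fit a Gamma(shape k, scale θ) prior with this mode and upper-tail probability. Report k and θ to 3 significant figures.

k ≈ 9.39, θ ≈ 0.809

Gamma(k,θ) with k>1 has mode (k−1)θ, so θ = 6.79/(k−1).
Need P(X < 10.9) = 0.9 with θ tied to k this way. Start at k = 2, θ = 6.79: P(X<10.9) ≈ 0.477.
Too low — raise k to concentrate. Iterating converges to k ≈ 9.39.
Then θ = 6.79/(9.39−1) ≈ 0.809.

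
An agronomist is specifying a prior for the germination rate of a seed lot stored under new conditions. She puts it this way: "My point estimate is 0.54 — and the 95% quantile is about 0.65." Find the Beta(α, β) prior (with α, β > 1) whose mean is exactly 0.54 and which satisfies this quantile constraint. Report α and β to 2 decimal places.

α ≈ 29.06, β ≈ 24.75

With mean 0.54 fixed, write α = 0.54s, β = 0.46s where s = α+β.
Need P(θ < 0.65) = 0.95 under Beta(0.54s, 0.46s). Normal approximation: (q−m)/√(m(1−m)/s) ≈ z_{0.95} = 1.64, so s ≈ 0.54·0.46·(1.64)²/(0.65−0.54)² = 55.5.
At s = 55.5: P(θ<0.65) ≈ 0.953. Adjusting to match 0.95 gives s ≈ 53.82.
So α = 0.54·53.82 ≈ 29.06, β = 0.46·53.82 ≈ 24.75.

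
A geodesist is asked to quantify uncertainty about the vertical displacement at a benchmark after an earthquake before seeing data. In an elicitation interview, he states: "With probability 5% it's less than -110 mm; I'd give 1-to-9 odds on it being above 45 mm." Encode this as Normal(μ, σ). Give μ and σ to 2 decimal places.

For Normal(μ,σ), the p-quantile is μ + z_p·σ. Here z_{0.05} = -1.645, z_{0.9} = 1.282.
So -110 = μ − 1.645σ and 45 = μ + 1.282σ.
Subtracting: σ = (45 − -110)/(1.282 − (-1.645)) = 52.97.
Then μ = -110 − (-1.645)·52.97 = -22.88.

μ = -22.88, σ = 52.97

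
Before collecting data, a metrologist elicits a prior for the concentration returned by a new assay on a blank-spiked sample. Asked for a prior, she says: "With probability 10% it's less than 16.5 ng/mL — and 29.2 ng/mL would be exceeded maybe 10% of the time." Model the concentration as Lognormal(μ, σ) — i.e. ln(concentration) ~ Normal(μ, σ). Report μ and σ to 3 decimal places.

If T ~ Lognormal(μ,σ) then ln T ~ Normal(μ,σ), so the p-quantile of ln T is μ + z_p·σ.
ln(16.5) = 2.803 and ln(29.2) = 3.374; z_{0.1} = -1.282, z_{0.9} = 1.282.
σ = (3.374 − 2.803)/(1.282 − (-1.282)) = 0.223.
μ = 2.803 − (-1.282)·0.223 = 3.089.

μ ≈ 3.089, σ ≈ 0.223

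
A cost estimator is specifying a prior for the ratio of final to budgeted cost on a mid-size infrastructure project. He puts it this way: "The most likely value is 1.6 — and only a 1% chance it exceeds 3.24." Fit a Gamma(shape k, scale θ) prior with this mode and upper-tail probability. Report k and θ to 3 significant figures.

Gamma(k,θ) with k>1 has mode (k−1)θ, so θ = 1.6/(k−1).
Need P(X < 3.24) = 0.99 with θ tied to k this way. Start at k = 2, θ = 1.6: P(X<3.24) ≈ 0.601.
Too low — raise k to concentrate. Iterating converges to k ≈ 10.8.
Then θ = 1.6/(10.8−1) ≈ 0.163.

k ≈ 10.8, θ ≈ 0.163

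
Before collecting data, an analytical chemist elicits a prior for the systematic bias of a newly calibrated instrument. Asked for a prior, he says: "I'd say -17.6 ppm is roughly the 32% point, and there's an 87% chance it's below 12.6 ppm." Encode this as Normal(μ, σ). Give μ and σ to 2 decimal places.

For Normal(μ,σ), the p-quantile is μ + z_p·σ. Here z_{0.32} = -0.4677, z_{0.87} = 1.126.
So -17.6 = μ − 0.4677σ and 12.6 = μ + 1.126σ.
Subtracting: σ = (12.6 − -17.6)/(1.126 − (-0.4677)) = 18.94.
Then μ = -17.6 − (-0.4677)·18.94 = -8.74.

μ = -8.74, σ = 18.94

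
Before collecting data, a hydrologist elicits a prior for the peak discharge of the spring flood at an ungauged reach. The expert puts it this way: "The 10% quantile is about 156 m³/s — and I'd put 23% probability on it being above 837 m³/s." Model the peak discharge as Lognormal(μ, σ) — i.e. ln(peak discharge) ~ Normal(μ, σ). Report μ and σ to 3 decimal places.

μ ≈ 6.115, σ ≈ 0.832

If T ~ Lognormal(μ,σ) then ln T ~ Normal(μ,σ), so the p-quantile of ln T is μ + z_p·σ.
ln(156) = 5.05 and ln(837) = 6.73; z_{0.1} = -1.282, z_{0.77} = 0.7388.
σ = (6.73 − 5.05)/(0.7388 − (-1.282)) = 0.832.
μ = 5.05 − (-1.282)·0.832 = 6.115.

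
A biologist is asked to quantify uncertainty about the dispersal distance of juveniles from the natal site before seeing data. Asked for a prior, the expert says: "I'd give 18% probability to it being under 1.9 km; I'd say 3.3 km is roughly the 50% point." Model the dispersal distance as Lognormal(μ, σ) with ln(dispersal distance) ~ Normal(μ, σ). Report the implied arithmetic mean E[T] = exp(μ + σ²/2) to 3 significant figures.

E[T] ≈ 3.96 km

If T ~ Lognormal(μ,σ) then ln T ~ Normal(μ,σ), so the p-quantile of ln T is μ + z_p·σ.
ln(1.9) = 0.6419 and ln(3.3) = 1.194; z_{0.18} = -0.9154, z_{0.5} = 0.
σ = (1.194 − 0.6419)/(0 − (-0.9154)) = 0.603.
μ = 0.6419 − (-0.9154)·0.603 = 1.194.
E[T] = exp(μ + σ²/2) = exp(1.194 + 0.1819) = 3.96 km.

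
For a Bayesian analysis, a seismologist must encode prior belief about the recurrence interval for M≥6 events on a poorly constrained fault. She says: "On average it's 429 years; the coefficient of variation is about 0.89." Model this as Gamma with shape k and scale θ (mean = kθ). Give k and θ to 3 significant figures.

For Gamma(k, scale θ): mean = kθ, variance = kθ², so CV = 1/√k.
CV = 0.89, hence k = 1/CV² = 1.26.
Then θ = mean/k = 429/1.26 = 340.

k ≈ 1.26, θ ≈ 340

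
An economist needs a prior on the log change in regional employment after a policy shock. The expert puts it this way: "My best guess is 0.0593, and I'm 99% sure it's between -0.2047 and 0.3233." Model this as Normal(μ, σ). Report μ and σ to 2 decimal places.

μ = 0.06, σ = 0.10

A symmetric 99% interval runs μ ± z·σ with z = 2.576.
Half-width = 0.264, so σ = 0.264/2.576 = 0.10.
μ is the stated best guess, 0.06.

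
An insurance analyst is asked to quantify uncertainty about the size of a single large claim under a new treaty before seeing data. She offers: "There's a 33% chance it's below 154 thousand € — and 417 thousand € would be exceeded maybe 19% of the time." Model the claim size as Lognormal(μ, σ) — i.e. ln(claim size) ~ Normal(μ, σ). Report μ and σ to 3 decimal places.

μ ≈ 5.369, σ ≈ 0.756

If T ~ Lognormal(μ,σ) then ln T ~ Normal(μ,σ), so the p-quantile of ln T is μ + z_p·σ.
ln(154) = 5.037 and ln(417) = 6.033; z_{0.33} = -0.4399, z_{0.81} = 0.8779.
σ = (6.033 − 5.037)/(0.8779 − (-0.4399)) = 0.756.
μ = 5.037 − (-0.4399)·0.756 = 5.369.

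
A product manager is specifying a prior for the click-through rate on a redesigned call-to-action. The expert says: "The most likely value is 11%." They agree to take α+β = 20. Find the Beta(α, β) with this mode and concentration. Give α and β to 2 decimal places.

α = 2.98, β = 17.02

For α,β > 1 the Beta mode is (α−1)/(α+β−2). With α+β = 20, the mode is (α−1)/18.
Set (α−1)/18 = 0.11 → α = 1 + 0.11·18 = 2.98.
β = 20 − α = 17.02.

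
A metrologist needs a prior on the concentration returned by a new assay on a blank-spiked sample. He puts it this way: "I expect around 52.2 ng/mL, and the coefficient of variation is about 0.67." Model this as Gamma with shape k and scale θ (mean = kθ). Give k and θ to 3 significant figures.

For Gamma(k, scale θ): mean = kθ, variance = kθ², so CV = 1/√k.
CV = 0.67, hence k = 1/CV² = 2.23.
Then θ = mean/k = 52.2/2.23 = 23.4.

k ≈ 2.23, θ ≈ 23.4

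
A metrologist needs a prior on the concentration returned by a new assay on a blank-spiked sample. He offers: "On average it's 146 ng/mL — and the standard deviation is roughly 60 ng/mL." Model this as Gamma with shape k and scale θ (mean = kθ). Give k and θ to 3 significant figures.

k ≈ 5.92, θ ≈ 24.7

For Gamma(k, scale θ): mean = kθ, variance = kθ², so CV = 1/√k.
CV = SD/mean = 60/146 = 0.411, hence k = 1/CV² = 5.92.
Then θ = mean/k = 146/5.92 = 24.7.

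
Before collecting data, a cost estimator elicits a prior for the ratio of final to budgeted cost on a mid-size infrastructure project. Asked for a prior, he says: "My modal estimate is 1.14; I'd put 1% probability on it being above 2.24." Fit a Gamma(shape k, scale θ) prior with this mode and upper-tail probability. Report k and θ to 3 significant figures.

k ≈ 11.8, θ ≈ 0.106

Gamma(k,θ) with k>1 has mode (k−1)θ, so θ = 1.14/(k−1).
Need P(X < 2.24) = 0.99 with θ tied to k this way. Start at k = 2, θ = 1.14: P(X<2.24) ≈ 0.584.
Too low — raise k to concentrate. Iterating converges to k ≈ 11.8.
Then θ = 1.14/(11.8−1) ≈ 0.106.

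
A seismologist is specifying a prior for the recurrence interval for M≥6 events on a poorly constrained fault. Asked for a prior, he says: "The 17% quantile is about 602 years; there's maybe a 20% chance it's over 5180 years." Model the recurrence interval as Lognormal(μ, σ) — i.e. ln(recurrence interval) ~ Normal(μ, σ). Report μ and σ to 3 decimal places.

If T ~ Lognormal(μ,σ) then ln T ~ Normal(μ,σ), so the p-quantile of ln T is μ + z_p·σ.
ln(602) = 6.4 and ln(5180) = 8.553; z_{0.17} = -0.9542, z_{0.8} = 0.8416.
σ = (8.553 − 6.4)/(0.8416 − (-0.9542)) = 1.199.
μ = 6.4 − (-0.9542)·1.199 = 7.544.

μ ≈ 7.544, σ ≈ 1.199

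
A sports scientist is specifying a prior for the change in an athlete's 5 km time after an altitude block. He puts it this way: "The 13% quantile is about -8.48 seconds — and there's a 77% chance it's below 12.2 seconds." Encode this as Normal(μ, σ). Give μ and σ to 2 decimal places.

μ = 4.01, σ = 11.09

The p-quantile of Normal(μ,σ) is μ + z_p·σ, with z_{0.13} = -1.126 and z_{0.77} = 0.7388.
Eliminate σ: μ = (z₂·x₁ − z₁·x₂)/(z₂ − z₁) = (0.7388·-8.48 − (-1.126)·12.2)/1.865 = 4.01.
Then σ = (x₂ − x₁)/(z₂ − z₁) = (12.2 − -8.48)/1.865 = 11.09.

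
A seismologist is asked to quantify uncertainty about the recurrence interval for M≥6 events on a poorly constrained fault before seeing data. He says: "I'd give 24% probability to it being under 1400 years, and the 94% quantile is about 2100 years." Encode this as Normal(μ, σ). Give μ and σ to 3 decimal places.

μ = 1618.662, σ = 309.587

The p-quantile of Normal(μ,σ) is μ + z_p·σ, with z_{0.24} = -0.7063 and z_{0.94} = 1.555.
Eliminate σ: μ = (z₂·x₁ − z₁·x₂)/(z₂ − z₁) = (1.555·1400 − (-0.7063)·2100)/2.261 = 1618.662.
Then σ = (x₂ − x₁)/(z₂ − z₁) = (2100 − 1400)/2.261 = 309.587.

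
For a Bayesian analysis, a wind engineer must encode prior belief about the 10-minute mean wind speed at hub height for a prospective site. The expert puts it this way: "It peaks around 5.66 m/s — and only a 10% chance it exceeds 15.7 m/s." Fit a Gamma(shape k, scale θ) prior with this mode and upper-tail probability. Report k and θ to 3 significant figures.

Gamma(k,θ) with k>1 has mode (k−1)θ, so θ = 5.66/(k−1).
Need P(X < 15.7) = 0.9 with θ tied to k this way. Start at k = 2, θ = 5.66: P(X<15.7) ≈ 0.764.
Too low — raise k to concentrate. Iterating converges to k ≈ 2.84.
Then θ = 5.66/(2.84−1) ≈ 3.08.

k ≈ 2.84, θ ≈ 3.08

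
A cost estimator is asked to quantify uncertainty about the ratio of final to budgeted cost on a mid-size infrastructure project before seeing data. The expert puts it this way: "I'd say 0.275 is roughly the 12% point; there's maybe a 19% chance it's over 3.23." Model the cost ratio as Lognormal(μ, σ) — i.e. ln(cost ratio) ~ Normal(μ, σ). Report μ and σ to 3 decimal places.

If T ~ Lognormal(μ,σ) then ln T ~ Normal(μ,σ), so the p-quantile of ln T is μ + z_p·σ.
ln(0.275) = -1.291 and ln(3.23) = 1.172; z_{0.12} = -1.175, z_{0.81} = 0.8779.
σ = (1.172 − -1.291)/(0.8779 − (-1.175)) = 1.200.
μ = -1.291 − (-1.175)·1.200 = 0.119.

μ ≈ 0.119, σ ≈ 1.200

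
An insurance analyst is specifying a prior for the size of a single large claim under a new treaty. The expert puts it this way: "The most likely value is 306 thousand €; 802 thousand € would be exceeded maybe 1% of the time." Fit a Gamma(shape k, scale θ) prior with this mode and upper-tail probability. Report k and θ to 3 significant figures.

k ≈ 6, θ ≈ 61.2

Gamma(k,θ) with k>1 has mode (k−1)θ, so θ = 306/(k−1).
Need P(X < 802) = 0.99 with θ tied to k this way. Start at k = 2, θ = 306: P(X<802) ≈ 0.737.
Too low — raise k to concentrate. Iterating converges to k ≈ 6.
Then θ = 306/(6−1) ≈ 61.2.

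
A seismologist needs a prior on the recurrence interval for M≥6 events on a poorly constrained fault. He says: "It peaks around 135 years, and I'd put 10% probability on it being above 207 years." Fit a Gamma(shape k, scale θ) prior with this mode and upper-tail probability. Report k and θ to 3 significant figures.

k ≈ 11.2, θ ≈ 13.2

Gamma(k,θ) with k>1 has mode (k−1)θ, so θ = 135/(k−1).
Need P(X < 207) = 0.9 with θ tied to k this way. Start at k = 2, θ = 135: P(X<207) ≈ 0.453.
Too low — raise k to concentrate. Iterating converges to k ≈ 11.2.
Then θ = 135/(11.2−1) ≈ 13.2.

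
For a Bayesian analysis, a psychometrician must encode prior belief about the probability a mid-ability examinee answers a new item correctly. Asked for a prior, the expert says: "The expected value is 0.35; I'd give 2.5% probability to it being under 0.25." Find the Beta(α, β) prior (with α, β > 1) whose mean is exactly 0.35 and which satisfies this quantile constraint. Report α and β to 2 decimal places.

With mean 0.35 fixed, write α = 0.35s, β = 0.65s where s = α+β.
Need P(θ < 0.25) = 0.025 under Beta(0.35s, 0.65s). Normal approximation: (q−m)/√(m(1−m)/s) ≈ z_{0.025} = -1.96, so s ≈ 0.35·0.65·(-1.96)²/(0.25−0.35)² = 87.4.
At s = 87.4: P(θ<0.25) ≈ 0.020. Adjusting to match 0.025 gives s ≈ 79.99.
So α = 0.35·79.99 ≈ 28.00, β = 0.65·79.99 ≈ 51.99.

α ≈ 28.00, β ≈ 51.99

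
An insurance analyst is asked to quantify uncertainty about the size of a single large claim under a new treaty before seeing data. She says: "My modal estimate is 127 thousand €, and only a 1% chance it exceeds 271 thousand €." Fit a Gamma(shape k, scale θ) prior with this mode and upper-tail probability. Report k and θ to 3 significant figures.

k ≈ 9.44, θ ≈ 15

Gamma(k,θ) with k>1 has mode (k−1)θ, so θ = 127/(k−1).
Need P(X < 271) = 0.99 with θ tied to k this way. Start at k = 2, θ = 127: P(X<271) ≈ 0.629.
Too low — raise k to concentrate. Iterating converges to k ≈ 9.44.
Then θ = 127/(9.44−1) ≈ 15.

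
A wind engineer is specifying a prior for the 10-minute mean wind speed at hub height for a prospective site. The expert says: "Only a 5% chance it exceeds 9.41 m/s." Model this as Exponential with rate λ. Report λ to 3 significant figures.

λ ≈ 0.318

P(T > 9.41) = e^(−λ·9.41) = 0.05, so λ = −ln(0.05)/9.41 = 0.318.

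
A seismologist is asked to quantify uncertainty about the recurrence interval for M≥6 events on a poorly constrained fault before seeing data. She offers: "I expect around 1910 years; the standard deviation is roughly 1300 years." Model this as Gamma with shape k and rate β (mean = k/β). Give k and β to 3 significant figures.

For Gamma(k, rate β): mean = k/β, variance = k/β², so CV = 1/√k.
CV = SD/mean = 1300/1910 = 0.6806, hence k = 1/CV² = 2.16.
Then β = k/mean = 2.16/1910 = 0.00113.

k ≈ 2.16, β ≈ 0.00113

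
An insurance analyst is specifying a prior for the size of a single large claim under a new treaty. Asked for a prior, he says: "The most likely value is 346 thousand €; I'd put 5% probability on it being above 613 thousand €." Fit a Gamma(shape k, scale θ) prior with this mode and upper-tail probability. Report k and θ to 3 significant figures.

k ≈ 9.52, θ ≈ 40.6

Gamma(k,θ) with k>1 has mode (k−1)θ, so θ = 346/(k−1).
Need P(X < 613) = 0.95 with θ tied to k this way. Start at k = 2, θ = 346: P(X<613) ≈ 0.529.
Too low — raise k to concentrate. Iterating converges to k ≈ 9.52.
Then θ = 346/(9.52−1) ≈ 40.6.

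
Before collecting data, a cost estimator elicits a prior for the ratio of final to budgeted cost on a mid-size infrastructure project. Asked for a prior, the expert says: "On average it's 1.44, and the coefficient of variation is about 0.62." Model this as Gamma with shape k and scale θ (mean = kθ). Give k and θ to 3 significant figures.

For Gamma(k, scale θ): mean = kθ, variance = kθ², so CV = 1/√k.
CV = 0.62, hence k = 1/CV² = 2.6.
Then θ = mean/k = 1.44/2.6 = 0.554.

k ≈ 2.6, θ ≈ 0.554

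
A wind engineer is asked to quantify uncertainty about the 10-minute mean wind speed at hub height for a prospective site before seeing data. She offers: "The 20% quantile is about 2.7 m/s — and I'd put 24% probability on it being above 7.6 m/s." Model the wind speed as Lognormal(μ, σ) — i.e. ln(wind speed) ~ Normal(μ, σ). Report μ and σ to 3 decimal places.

μ ≈ 1.556, σ ≈ 0.669

If T ~ Lognormal(μ,σ) then ln T ~ Normal(μ,σ), so the p-quantile of ln T is μ + z_p·σ.
ln(2.7) = 0.9933 and ln(7.6) = 2.028; z_{0.2} = -0.8416, z_{0.76} = 0.7063.
σ = (2.028 − 0.9933)/(0.7063 − (-0.8416)) = 0.669.
μ = 0.9933 − (-0.8416)·0.669 = 1.556.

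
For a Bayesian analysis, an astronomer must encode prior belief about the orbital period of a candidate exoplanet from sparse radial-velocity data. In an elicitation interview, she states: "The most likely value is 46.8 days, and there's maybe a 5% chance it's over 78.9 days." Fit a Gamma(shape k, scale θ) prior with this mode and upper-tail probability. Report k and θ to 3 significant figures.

k ≈ 11.2, θ ≈ 4.57

Gamma(k,θ) with k>1 has mode (k−1)θ, so θ = 46.8/(k−1).
Need P(X < 78.9) = 0.95 with θ tied to k this way. Start at k = 2, θ = 46.8: P(X<78.9) ≈ 0.502.
Too low — raise k to concentrate. Iterating converges to k ≈ 11.2.
Then θ = 46.8/(11.2−1) ≈ 4.57.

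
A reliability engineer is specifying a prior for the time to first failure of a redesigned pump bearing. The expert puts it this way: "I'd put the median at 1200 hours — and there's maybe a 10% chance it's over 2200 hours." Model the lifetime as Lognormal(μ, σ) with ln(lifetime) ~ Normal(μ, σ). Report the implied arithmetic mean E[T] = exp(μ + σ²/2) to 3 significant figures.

E[T] ≈ 1340 hours

If T ~ Lognormal(μ,σ) then ln T ~ Normal(μ,σ), so the p-quantile of ln T is μ + z_p·σ.
ln(1200) = 7.09 and ln(2200) = 7.696; z_{0.5} = 0, z_{0.9} = 1.282.
σ = (7.696 − 7.09)/(1.282 − (0)) = 0.473.
μ = 7.09 − (0)·0.473 = 7.090.
E[T] = exp(μ + σ²/2) = exp(7.090 + 0.1119) = 1340 hours.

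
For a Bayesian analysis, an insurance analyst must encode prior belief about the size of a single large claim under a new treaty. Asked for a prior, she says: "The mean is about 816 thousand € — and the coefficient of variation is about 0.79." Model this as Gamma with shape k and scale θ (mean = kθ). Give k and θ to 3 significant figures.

k ≈ 1.6, θ ≈ 509

For Gamma(k, scale θ): mean = kθ, variance = kθ², so CV = 1/√k.
CV = 0.79, hence k = 1/CV² = 1.6.
Then θ = mean/k = 816/1.6 = 509.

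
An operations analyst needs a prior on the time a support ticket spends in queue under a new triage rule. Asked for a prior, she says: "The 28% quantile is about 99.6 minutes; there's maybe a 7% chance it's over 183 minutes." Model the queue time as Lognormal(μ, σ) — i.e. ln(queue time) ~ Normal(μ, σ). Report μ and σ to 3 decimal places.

If T ~ Lognormal(μ,σ) then ln T ~ Normal(μ,σ), so the p-quantile of ln T is μ + z_p·σ.
ln(99.6) = 4.601 and ln(183) = 5.209; z_{0.28} = -0.5828, z_{0.93} = 1.476.
σ = (5.209 − 4.601)/(1.476 − (-0.5828)) = 0.295.
μ = 4.601 − (-0.5828)·0.295 = 4.773.

μ ≈ 4.773, σ ≈ 0.295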